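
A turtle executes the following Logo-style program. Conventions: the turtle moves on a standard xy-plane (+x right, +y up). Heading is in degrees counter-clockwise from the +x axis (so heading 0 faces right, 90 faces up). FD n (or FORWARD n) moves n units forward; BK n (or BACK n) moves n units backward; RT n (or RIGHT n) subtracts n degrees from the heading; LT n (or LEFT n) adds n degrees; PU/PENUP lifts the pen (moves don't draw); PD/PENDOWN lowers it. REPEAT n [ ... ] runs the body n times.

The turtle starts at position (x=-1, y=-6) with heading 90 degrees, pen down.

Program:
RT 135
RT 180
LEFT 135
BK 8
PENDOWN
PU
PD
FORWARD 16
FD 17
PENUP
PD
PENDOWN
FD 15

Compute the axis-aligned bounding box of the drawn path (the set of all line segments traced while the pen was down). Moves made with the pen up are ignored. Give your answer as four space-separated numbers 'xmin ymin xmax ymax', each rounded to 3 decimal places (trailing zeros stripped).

Executing turtle program step by step:
Start: pos=(-1,-6), heading=90, pen down
RT 135: heading 90 -> 315
RT 180: heading 315 -> 135
LT 135: heading 135 -> 270
BK 8: (-1,-6) -> (-1,2) [heading=270, draw]
PD: pen down
PU: pen up
PD: pen down
FD 16: (-1,2) -> (-1,-14) [heading=270, draw]
FD 17: (-1,-14) -> (-1,-31) [heading=270, draw]
PU: pen up
PD: pen down
PD: pen down
FD 15: (-1,-31) -> (-1,-46) [heading=270, draw]
Final: pos=(-1,-46), heading=270, 4 segment(s) drawn

Segment endpoints: x in {-1, -1, -1, -1, -1}, y in {-46, -31, -14, -6, 2}
xmin=-1, ymin=-46, xmax=-1, ymax=2

Answer: -1 -46 -1 2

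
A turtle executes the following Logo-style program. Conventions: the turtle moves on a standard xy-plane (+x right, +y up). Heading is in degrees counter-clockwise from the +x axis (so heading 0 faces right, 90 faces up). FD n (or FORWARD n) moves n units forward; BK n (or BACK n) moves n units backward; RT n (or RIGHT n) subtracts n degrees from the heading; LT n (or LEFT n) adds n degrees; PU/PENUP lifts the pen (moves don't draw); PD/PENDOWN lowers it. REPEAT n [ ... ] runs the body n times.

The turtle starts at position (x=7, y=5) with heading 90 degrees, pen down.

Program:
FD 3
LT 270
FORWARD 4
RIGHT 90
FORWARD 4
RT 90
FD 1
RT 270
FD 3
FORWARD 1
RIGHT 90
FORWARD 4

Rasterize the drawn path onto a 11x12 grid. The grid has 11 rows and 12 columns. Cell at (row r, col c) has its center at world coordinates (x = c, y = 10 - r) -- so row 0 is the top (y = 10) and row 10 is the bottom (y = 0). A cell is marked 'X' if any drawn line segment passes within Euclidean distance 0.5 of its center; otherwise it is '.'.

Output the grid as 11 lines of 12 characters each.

Answer: ............
............
.......XXXXX
.......X...X
.......X...X
.......X...X
..........XX
..........X.
..........X.
..........X.
......XXXXX.

Derivation:
Segment 0: (7,5) -> (7,8)
Segment 1: (7,8) -> (11,8)
Segment 2: (11,8) -> (11,4)
Segment 3: (11,4) -> (10,4)
Segment 4: (10,4) -> (10,1)
Segment 5: (10,1) -> (10,-0)
Segment 6: (10,-0) -> (6,-0)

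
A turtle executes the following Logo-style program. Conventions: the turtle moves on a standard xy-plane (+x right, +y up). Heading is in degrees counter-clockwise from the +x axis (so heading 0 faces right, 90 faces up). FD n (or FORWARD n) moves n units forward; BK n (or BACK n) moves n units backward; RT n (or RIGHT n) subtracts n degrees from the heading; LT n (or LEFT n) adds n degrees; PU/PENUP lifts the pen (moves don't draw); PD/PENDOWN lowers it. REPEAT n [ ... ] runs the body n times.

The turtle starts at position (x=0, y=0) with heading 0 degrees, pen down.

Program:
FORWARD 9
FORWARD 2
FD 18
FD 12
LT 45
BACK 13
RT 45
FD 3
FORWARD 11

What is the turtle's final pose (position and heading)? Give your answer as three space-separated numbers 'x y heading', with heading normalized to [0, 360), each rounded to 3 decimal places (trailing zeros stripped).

Answer: 45.808 -9.192 0

Derivation:
Executing turtle program step by step:
Start: pos=(0,0), heading=0, pen down
FD 9: (0,0) -> (9,0) [heading=0, draw]
FD 2: (9,0) -> (11,0) [heading=0, draw]
FD 18: (11,0) -> (29,0) [heading=0, draw]
FD 12: (29,0) -> (41,0) [heading=0, draw]
LT 45: heading 0 -> 45
BK 13: (41,0) -> (31.808,-9.192) [heading=45, draw]
RT 45: heading 45 -> 0
FD 3: (31.808,-9.192) -> (34.808,-9.192) [heading=0, draw]
FD 11: (34.808,-9.192) -> (45.808,-9.192) [heading=0, draw]
Final: pos=(45.808,-9.192), heading=0, 7 segment(s) drawn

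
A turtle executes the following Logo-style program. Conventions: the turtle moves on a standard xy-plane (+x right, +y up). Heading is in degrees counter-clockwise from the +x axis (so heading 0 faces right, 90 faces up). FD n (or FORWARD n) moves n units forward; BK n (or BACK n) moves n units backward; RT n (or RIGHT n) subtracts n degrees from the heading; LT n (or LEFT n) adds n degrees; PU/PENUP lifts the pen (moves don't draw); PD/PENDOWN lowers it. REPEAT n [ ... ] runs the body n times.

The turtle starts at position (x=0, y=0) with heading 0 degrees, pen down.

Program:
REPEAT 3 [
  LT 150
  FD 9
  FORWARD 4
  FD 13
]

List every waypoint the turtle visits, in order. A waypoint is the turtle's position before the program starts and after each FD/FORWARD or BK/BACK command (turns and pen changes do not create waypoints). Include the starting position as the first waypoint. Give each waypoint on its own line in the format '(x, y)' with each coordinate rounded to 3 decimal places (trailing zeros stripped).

Executing turtle program step by step:
Start: pos=(0,0), heading=0, pen down
REPEAT 3 [
  -- iteration 1/3 --
  LT 150: heading 0 -> 150
  FD 9: (0,0) -> (-7.794,4.5) [heading=150, draw]
  FD 4: (-7.794,4.5) -> (-11.258,6.5) [heading=150, draw]
  FD 13: (-11.258,6.5) -> (-22.517,13) [heading=150, draw]
  -- iteration 2/3 --
  LT 150: heading 150 -> 300
  FD 9: (-22.517,13) -> (-18.017,5.206) [heading=300, draw]
  FD 4: (-18.017,5.206) -> (-16.017,1.742) [heading=300, draw]
  FD 13: (-16.017,1.742) -> (-9.517,-9.517) [heading=300, draw]
  -- iteration 3/3 --
  LT 150: heading 300 -> 90
  FD 9: (-9.517,-9.517) -> (-9.517,-0.517) [heading=90, draw]
  FD 4: (-9.517,-0.517) -> (-9.517,3.483) [heading=90, draw]
  FD 13: (-9.517,3.483) -> (-9.517,16.483) [heading=90, draw]
]
Final: pos=(-9.517,16.483), heading=90, 9 segment(s) drawn
Waypoints (10 total):
(0, 0)
(-7.794, 4.5)
(-11.258, 6.5)
(-22.517, 13)
(-18.017, 5.206)
(-16.017, 1.742)
(-9.517, -9.517)
(-9.517, -0.517)
(-9.517, 3.483)
(-9.517, 16.483)

Answer: (0, 0)
(-7.794, 4.5)
(-11.258, 6.5)
(-22.517, 13)
(-18.017, 5.206)
(-16.017, 1.742)
(-9.517, -9.517)
(-9.517, -0.517)
(-9.517, 3.483)
(-9.517, 16.483)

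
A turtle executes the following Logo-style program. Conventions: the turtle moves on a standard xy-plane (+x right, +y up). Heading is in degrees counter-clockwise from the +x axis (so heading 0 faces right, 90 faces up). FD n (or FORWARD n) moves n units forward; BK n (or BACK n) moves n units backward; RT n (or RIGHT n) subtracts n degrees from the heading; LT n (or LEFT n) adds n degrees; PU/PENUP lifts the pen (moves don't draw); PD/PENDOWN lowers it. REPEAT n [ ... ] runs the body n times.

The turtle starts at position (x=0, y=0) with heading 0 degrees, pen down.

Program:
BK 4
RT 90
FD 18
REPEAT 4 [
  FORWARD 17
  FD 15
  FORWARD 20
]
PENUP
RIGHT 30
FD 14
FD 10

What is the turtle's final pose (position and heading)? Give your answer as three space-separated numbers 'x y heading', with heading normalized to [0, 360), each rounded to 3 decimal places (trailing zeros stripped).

Answer: -16 -246.785 240

Derivation:
Executing turtle program step by step:
Start: pos=(0,0), heading=0, pen down
BK 4: (0,0) -> (-4,0) [heading=0, draw]
RT 90: heading 0 -> 270
FD 18: (-4,0) -> (-4,-18) [heading=270, draw]
REPEAT 4 [
  -- iteration 1/4 --
  FD 17: (-4,-18) -> (-4,-35) [heading=270, draw]
  FD 15: (-4,-35) -> (-4,-50) [heading=270, draw]
  FD 20: (-4,-50) -> (-4,-70) [heading=270, draw]
  -- iteration 2/4 --
  FD 17: (-4,-70) -> (-4,-87) [heading=270, draw]
  FD 15: (-4,-87) -> (-4,-102) [heading=270, draw]
  FD 20: (-4,-102) -> (-4,-122) [heading=270, draw]
  -- iteration 3/4 --
  FD 17: (-4,-122) -> (-4,-139) [heading=270, draw]
  FD 15: (-4,-139) -> (-4,-154) [heading=270, draw]
  FD 20: (-4,-154) -> (-4,-174) [heading=270, draw]
  -- iteration 4/4 --
  FD 17: (-4,-174) -> (-4,-191) [heading=270, draw]
  FD 15: (-4,-191) -> (-4,-206) [heading=270, draw]
  FD 20: (-4,-206) -> (-4,-226) [heading=270, draw]
]
PU: pen up
RT 30: heading 270 -> 240
FD 14: (-4,-226) -> (-11,-238.124) [heading=240, move]
FD 10: (-11,-238.124) -> (-16,-246.785) [heading=240, move]
Final: pos=(-16,-246.785), heading=240, 14 segment(s) drawn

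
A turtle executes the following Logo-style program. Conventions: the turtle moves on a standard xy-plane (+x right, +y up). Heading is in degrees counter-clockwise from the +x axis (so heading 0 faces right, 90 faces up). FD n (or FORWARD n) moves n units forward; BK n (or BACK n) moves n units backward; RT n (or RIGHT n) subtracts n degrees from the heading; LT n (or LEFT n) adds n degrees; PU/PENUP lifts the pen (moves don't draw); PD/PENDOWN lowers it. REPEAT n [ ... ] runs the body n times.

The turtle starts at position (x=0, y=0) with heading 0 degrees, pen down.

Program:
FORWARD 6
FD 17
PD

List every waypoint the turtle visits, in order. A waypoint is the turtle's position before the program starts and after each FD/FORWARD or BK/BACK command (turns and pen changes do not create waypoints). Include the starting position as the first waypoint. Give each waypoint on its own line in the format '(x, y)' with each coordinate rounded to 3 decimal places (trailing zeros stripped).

Executing turtle program step by step:
Start: pos=(0,0), heading=0, pen down
FD 6: (0,0) -> (6,0) [heading=0, draw]
FD 17: (6,0) -> (23,0) [heading=0, draw]
PD: pen down
Final: pos=(23,0), heading=0, 2 segment(s) drawn
Waypoints (3 total):
(0, 0)
(6, 0)
(23, 0)

Answer: (0, 0)
(6, 0)
(23, 0)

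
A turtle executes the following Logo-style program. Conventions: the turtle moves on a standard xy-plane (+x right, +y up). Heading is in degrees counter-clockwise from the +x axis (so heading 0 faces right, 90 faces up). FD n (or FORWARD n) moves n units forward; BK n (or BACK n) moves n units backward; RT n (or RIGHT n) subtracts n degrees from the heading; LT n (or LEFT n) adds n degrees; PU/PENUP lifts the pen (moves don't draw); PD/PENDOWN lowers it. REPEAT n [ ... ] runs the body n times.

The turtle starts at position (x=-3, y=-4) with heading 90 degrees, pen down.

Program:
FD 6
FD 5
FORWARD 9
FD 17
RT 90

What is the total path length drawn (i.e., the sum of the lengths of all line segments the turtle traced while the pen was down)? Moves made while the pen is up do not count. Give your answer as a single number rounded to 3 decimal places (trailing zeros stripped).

Answer: 37

Derivation:
Executing turtle program step by step:
Start: pos=(-3,-4), heading=90, pen down
FD 6: (-3,-4) -> (-3,2) [heading=90, draw]
FD 5: (-3,2) -> (-3,7) [heading=90, draw]
FD 9: (-3,7) -> (-3,16) [heading=90, draw]
FD 17: (-3,16) -> (-3,33) [heading=90, draw]
RT 90: heading 90 -> 0
Final: pos=(-3,33), heading=0, 4 segment(s) drawn

Segment lengths:
  seg 1: (-3,-4) -> (-3,2), length = 6
  seg 2: (-3,2) -> (-3,7), length = 5
  seg 3: (-3,7) -> (-3,16), length = 9
  seg 4: (-3,16) -> (-3,33), length = 17
Total = 37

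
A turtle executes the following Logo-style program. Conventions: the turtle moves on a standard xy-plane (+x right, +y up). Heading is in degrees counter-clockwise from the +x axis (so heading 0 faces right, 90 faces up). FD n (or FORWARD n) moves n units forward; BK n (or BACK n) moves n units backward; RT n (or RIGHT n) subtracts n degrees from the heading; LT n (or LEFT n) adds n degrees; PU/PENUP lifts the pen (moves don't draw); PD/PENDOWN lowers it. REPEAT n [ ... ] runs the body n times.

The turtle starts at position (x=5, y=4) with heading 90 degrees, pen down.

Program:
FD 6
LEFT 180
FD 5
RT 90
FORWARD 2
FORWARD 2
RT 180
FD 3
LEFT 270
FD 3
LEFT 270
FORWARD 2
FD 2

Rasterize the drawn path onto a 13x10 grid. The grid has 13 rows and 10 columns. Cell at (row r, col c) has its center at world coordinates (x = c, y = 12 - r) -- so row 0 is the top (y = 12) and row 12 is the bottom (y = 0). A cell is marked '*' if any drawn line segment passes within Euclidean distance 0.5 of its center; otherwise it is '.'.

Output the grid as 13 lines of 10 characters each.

Answer: ..........
..........
.....*....
.....*....
.....*....
.....*....
.....*....
.*****....
....**....
....*.....
*****.....
..........
..........

Derivation:
Segment 0: (5,4) -> (5,10)
Segment 1: (5,10) -> (5,5)
Segment 2: (5,5) -> (3,5)
Segment 3: (3,5) -> (1,5)
Segment 4: (1,5) -> (4,5)
Segment 5: (4,5) -> (4,2)
Segment 6: (4,2) -> (2,2)
Segment 7: (2,2) -> (-0,2)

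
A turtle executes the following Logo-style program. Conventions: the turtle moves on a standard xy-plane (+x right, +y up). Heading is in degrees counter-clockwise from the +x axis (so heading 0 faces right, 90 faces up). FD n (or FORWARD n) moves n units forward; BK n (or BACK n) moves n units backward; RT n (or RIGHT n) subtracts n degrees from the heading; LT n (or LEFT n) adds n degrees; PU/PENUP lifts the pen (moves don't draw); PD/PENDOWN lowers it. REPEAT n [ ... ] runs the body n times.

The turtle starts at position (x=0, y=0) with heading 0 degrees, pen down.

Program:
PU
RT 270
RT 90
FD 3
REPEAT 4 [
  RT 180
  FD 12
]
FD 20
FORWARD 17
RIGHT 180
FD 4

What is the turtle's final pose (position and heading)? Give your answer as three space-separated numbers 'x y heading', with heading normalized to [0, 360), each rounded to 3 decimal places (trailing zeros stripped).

Executing turtle program step by step:
Start: pos=(0,0), heading=0, pen down
PU: pen up
RT 270: heading 0 -> 90
RT 90: heading 90 -> 0
FD 3: (0,0) -> (3,0) [heading=0, move]
REPEAT 4 [
  -- iteration 1/4 --
  RT 180: heading 0 -> 180
  FD 12: (3,0) -> (-9,0) [heading=180, move]
  -- iteration 2/4 --
  RT 180: heading 180 -> 0
  FD 12: (-9,0) -> (3,0) [heading=0, move]
  -- iteration 3/4 --
  RT 180: heading 0 -> 180
  FD 12: (3,0) -> (-9,0) [heading=180, move]
  -- iteration 4/4 --
  RT 180: heading 180 -> 0
  FD 12: (-9,0) -> (3,0) [heading=0, move]
]
FD 20: (3,0) -> (23,0) [heading=0, move]
FD 17: (23,0) -> (40,0) [heading=0, move]
RT 180: heading 0 -> 180
FD 4: (40,0) -> (36,0) [heading=180, move]
Final: pos=(36,0), heading=180, 0 segment(s) drawn

Answer: 36 0 180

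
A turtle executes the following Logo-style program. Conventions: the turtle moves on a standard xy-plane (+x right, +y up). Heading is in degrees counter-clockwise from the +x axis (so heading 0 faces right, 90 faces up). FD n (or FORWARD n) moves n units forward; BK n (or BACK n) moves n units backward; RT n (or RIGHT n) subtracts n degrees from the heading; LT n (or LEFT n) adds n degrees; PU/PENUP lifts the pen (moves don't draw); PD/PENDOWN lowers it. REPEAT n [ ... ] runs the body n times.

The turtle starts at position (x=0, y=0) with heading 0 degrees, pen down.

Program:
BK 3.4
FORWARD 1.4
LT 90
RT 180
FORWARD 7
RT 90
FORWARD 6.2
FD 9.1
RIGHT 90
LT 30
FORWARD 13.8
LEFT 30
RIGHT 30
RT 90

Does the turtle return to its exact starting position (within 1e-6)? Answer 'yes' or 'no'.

Answer: no

Derivation:
Executing turtle program step by step:
Start: pos=(0,0), heading=0, pen down
BK 3.4: (0,0) -> (-3.4,0) [heading=0, draw]
FD 1.4: (-3.4,0) -> (-2,0) [heading=0, draw]
LT 90: heading 0 -> 90
RT 180: heading 90 -> 270
FD 7: (-2,0) -> (-2,-7) [heading=270, draw]
RT 90: heading 270 -> 180
FD 6.2: (-2,-7) -> (-8.2,-7) [heading=180, draw]
FD 9.1: (-8.2,-7) -> (-17.3,-7) [heading=180, draw]
RT 90: heading 180 -> 90
LT 30: heading 90 -> 120
FD 13.8: (-17.3,-7) -> (-24.2,4.951) [heading=120, draw]
LT 30: heading 120 -> 150
RT 30: heading 150 -> 120
RT 90: heading 120 -> 30
Final: pos=(-24.2,4.951), heading=30, 6 segment(s) drawn

Start position: (0, 0)
Final position: (-24.2, 4.951)
Distance = 24.701; >= 1e-6 -> NOT closed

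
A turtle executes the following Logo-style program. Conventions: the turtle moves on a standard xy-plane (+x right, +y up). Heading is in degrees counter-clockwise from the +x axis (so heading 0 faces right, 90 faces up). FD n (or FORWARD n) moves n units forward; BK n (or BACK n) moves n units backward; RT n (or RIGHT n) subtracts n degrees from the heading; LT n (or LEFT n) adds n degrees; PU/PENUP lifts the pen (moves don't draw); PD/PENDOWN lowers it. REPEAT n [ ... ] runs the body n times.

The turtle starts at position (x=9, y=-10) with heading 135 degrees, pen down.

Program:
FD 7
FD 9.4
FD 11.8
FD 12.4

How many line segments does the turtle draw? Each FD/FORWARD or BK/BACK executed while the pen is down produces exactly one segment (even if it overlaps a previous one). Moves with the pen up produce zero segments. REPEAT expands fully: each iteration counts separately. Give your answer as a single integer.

Answer: 4

Derivation:
Executing turtle program step by step:
Start: pos=(9,-10), heading=135, pen down
FD 7: (9,-10) -> (4.05,-5.05) [heading=135, draw]
FD 9.4: (4.05,-5.05) -> (-2.597,1.597) [heading=135, draw]
FD 11.8: (-2.597,1.597) -> (-10.94,9.94) [heading=135, draw]
FD 12.4: (-10.94,9.94) -> (-19.709,18.709) [heading=135, draw]
Final: pos=(-19.709,18.709), heading=135, 4 segment(s) drawn
Segments drawn: 4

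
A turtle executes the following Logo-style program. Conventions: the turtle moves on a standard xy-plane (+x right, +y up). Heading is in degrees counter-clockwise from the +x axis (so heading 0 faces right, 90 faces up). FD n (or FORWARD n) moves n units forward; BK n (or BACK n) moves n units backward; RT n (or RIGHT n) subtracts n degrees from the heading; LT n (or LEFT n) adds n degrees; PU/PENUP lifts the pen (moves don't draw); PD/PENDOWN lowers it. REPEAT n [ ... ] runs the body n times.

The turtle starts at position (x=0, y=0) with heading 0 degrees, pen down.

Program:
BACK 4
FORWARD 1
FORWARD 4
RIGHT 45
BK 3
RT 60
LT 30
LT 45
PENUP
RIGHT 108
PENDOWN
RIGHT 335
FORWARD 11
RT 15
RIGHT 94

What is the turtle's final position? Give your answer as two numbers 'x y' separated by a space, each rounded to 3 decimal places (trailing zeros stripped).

Answer: -5.419 -8.004

Derivation:
Executing turtle program step by step:
Start: pos=(0,0), heading=0, pen down
BK 4: (0,0) -> (-4,0) [heading=0, draw]
FD 1: (-4,0) -> (-3,0) [heading=0, draw]
FD 4: (-3,0) -> (1,0) [heading=0, draw]
RT 45: heading 0 -> 315
BK 3: (1,0) -> (-1.121,2.121) [heading=315, draw]
RT 60: heading 315 -> 255
LT 30: heading 255 -> 285
LT 45: heading 285 -> 330
PU: pen up
RT 108: heading 330 -> 222
PD: pen down
RT 335: heading 222 -> 247
FD 11: (-1.121,2.121) -> (-5.419,-8.004) [heading=247, draw]
RT 15: heading 247 -> 232
RT 94: heading 232 -> 138
Final: pos=(-5.419,-8.004), heading=138, 5 segment(s) drawn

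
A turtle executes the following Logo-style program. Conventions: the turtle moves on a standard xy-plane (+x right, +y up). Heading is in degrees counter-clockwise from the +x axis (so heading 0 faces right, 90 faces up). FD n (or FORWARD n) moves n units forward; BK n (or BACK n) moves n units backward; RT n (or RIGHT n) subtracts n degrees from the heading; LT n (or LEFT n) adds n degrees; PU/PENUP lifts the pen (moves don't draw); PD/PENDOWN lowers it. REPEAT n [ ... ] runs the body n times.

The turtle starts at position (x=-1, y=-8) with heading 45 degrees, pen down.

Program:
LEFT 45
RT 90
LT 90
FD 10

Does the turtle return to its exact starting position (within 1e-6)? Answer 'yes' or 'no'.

Executing turtle program step by step:
Start: pos=(-1,-8), heading=45, pen down
LT 45: heading 45 -> 90
RT 90: heading 90 -> 0
LT 90: heading 0 -> 90
FD 10: (-1,-8) -> (-1,2) [heading=90, draw]
Final: pos=(-1,2), heading=90, 1 segment(s) drawn

Start position: (-1, -8)
Final position: (-1, 2)
Distance = 10; >= 1e-6 -> NOT closed

Answer: no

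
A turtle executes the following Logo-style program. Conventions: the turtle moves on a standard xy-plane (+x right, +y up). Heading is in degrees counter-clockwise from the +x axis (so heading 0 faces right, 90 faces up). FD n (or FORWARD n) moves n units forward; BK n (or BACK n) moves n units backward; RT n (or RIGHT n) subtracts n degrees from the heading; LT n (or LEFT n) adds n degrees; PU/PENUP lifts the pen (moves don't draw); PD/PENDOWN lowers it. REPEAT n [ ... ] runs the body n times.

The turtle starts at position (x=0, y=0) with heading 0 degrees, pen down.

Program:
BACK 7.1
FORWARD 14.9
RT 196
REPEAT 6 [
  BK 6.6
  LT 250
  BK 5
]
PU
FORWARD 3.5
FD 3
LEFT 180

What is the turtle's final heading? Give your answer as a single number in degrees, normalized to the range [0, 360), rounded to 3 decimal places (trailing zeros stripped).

Answer: 44

Derivation:
Executing turtle program step by step:
Start: pos=(0,0), heading=0, pen down
BK 7.1: (0,0) -> (-7.1,0) [heading=0, draw]
FD 14.9: (-7.1,0) -> (7.8,0) [heading=0, draw]
RT 196: heading 0 -> 164
REPEAT 6 [
  -- iteration 1/6 --
  BK 6.6: (7.8,0) -> (14.144,-1.819) [heading=164, draw]
  LT 250: heading 164 -> 54
  BK 5: (14.144,-1.819) -> (11.205,-5.864) [heading=54, draw]
  -- iteration 2/6 --
  BK 6.6: (11.205,-5.864) -> (7.326,-11.204) [heading=54, draw]
  LT 250: heading 54 -> 304
  BK 5: (7.326,-11.204) -> (4.53,-7.059) [heading=304, draw]
  -- iteration 3/6 --
  BK 6.6: (4.53,-7.059) -> (0.839,-1.587) [heading=304, draw]
  LT 250: heading 304 -> 194
  BK 5: (0.839,-1.587) -> (5.691,-0.377) [heading=194, draw]
  -- iteration 4/6 --
  BK 6.6: (5.691,-0.377) -> (12.095,1.219) [heading=194, draw]
  LT 250: heading 194 -> 84
  BK 5: (12.095,1.219) -> (11.572,-3.753) [heading=84, draw]
  -- iteration 5/6 --
  BK 6.6: (11.572,-3.753) -> (10.882,-10.317) [heading=84, draw]
  LT 250: heading 84 -> 334
  BK 5: (10.882,-10.317) -> (6.388,-8.125) [heading=334, draw]
  -- iteration 6/6 --
  BK 6.6: (6.388,-8.125) -> (0.456,-5.232) [heading=334, draw]
  LT 250: heading 334 -> 224
  BK 5: (0.456,-5.232) -> (4.053,-1.759) [heading=224, draw]
]
PU: pen up
FD 3.5: (4.053,-1.759) -> (1.535,-4.19) [heading=224, move]
FD 3: (1.535,-4.19) -> (-0.623,-6.274) [heading=224, move]
LT 180: heading 224 -> 44
Final: pos=(-0.623,-6.274), heading=44, 14 segment(s) drawn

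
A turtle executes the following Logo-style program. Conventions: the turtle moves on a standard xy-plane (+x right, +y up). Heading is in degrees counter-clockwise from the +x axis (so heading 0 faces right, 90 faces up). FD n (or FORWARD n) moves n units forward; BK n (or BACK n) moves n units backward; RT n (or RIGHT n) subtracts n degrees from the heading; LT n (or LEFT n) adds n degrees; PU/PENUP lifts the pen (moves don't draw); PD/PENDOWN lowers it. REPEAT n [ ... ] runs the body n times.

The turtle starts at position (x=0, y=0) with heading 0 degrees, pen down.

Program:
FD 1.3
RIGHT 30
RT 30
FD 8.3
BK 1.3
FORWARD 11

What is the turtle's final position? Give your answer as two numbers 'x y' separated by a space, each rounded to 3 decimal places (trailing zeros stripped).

Executing turtle program step by step:
Start: pos=(0,0), heading=0, pen down
FD 1.3: (0,0) -> (1.3,0) [heading=0, draw]
RT 30: heading 0 -> 330
RT 30: heading 330 -> 300
FD 8.3: (1.3,0) -> (5.45,-7.188) [heading=300, draw]
BK 1.3: (5.45,-7.188) -> (4.8,-6.062) [heading=300, draw]
FD 11: (4.8,-6.062) -> (10.3,-15.588) [heading=300, draw]
Final: pos=(10.3,-15.588), heading=300, 4 segment(s) drawn

Answer: 10.3 -15.588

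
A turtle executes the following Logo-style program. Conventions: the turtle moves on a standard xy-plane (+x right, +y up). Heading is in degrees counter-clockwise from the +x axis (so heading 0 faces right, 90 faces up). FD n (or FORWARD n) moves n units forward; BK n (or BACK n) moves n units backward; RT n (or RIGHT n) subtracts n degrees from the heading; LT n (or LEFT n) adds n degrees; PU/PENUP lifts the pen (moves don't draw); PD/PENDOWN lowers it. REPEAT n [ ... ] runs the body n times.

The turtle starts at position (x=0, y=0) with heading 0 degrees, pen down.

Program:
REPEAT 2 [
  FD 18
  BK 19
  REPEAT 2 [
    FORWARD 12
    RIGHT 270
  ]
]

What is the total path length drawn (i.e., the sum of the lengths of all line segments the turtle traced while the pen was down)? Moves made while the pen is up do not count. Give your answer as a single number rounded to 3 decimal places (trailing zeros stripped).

Executing turtle program step by step:
Start: pos=(0,0), heading=0, pen down
REPEAT 2 [
  -- iteration 1/2 --
  FD 18: (0,0) -> (18,0) [heading=0, draw]
  BK 19: (18,0) -> (-1,0) [heading=0, draw]
  REPEAT 2 [
    -- iteration 1/2 --
    FD 12: (-1,0) -> (11,0) [heading=0, draw]
    RT 270: heading 0 -> 90
    -- iteration 2/2 --
    FD 12: (11,0) -> (11,12) [heading=90, draw]
    RT 270: heading 90 -> 180
  ]
  -- iteration 2/2 --
  FD 18: (11,12) -> (-7,12) [heading=180, draw]
  BK 19: (-7,12) -> (12,12) [heading=180, draw]
  REPEAT 2 [
    -- iteration 1/2 --
    FD 12: (12,12) -> (0,12) [heading=180, draw]
    RT 270: heading 180 -> 270
    -- iteration 2/2 --
    FD 12: (0,12) -> (0,0) [heading=270, draw]
    RT 270: heading 270 -> 0
  ]
]
Final: pos=(0,0), heading=0, 8 segment(s) drawn

Segment lengths:
  seg 1: (0,0) -> (18,0), length = 18
  seg 2: (18,0) -> (-1,0), length = 19
  seg 3: (-1,0) -> (11,0), length = 12
  seg 4: (11,0) -> (11,12), length = 12
  seg 5: (11,12) -> (-7,12), length = 18
  seg 6: (-7,12) -> (12,12), length = 19
  seg 7: (12,12) -> (0,12), length = 12
  seg 8: (0,12) -> (0,0), length = 12
Total = 122

Answer: 122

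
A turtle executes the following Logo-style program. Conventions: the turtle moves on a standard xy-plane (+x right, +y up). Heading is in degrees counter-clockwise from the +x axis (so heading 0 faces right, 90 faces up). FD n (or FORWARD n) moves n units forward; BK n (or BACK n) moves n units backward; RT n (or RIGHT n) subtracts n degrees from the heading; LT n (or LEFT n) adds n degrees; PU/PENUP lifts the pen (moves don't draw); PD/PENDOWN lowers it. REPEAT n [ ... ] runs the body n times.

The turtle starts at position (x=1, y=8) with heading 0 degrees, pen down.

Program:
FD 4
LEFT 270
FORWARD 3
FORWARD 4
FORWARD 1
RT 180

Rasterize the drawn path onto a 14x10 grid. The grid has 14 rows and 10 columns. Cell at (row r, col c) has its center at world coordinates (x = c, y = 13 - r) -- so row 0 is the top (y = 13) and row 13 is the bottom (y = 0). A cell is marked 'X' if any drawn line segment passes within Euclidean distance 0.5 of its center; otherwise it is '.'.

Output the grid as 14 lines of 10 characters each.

Segment 0: (1,8) -> (5,8)
Segment 1: (5,8) -> (5,5)
Segment 2: (5,5) -> (5,1)
Segment 3: (5,1) -> (5,0)

Answer: ..........
..........
..........
..........
..........
.XXXXX....
.....X....
.....X....
.....X....
.....X....
.....X....
.....X....
.....X....
.....X....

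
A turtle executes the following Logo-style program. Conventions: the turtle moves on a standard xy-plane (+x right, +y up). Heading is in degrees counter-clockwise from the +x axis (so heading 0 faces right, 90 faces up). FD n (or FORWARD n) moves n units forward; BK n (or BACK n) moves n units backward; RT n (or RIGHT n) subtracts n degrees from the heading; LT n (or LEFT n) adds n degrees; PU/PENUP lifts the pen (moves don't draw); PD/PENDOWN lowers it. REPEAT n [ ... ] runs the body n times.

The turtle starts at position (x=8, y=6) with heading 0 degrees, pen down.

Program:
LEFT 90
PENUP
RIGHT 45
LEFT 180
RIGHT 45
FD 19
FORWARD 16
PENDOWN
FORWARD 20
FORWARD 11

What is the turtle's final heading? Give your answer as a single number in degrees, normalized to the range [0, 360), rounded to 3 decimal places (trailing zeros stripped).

Answer: 180

Derivation:
Executing turtle program step by step:
Start: pos=(8,6), heading=0, pen down
LT 90: heading 0 -> 90
PU: pen up
RT 45: heading 90 -> 45
LT 180: heading 45 -> 225
RT 45: heading 225 -> 180
FD 19: (8,6) -> (-11,6) [heading=180, move]
FD 16: (-11,6) -> (-27,6) [heading=180, move]
PD: pen down
FD 20: (-27,6) -> (-47,6) [heading=180, draw]
FD 11: (-47,6) -> (-58,6) [heading=180, draw]
Final: pos=(-58,6), heading=180, 2 segment(s) drawn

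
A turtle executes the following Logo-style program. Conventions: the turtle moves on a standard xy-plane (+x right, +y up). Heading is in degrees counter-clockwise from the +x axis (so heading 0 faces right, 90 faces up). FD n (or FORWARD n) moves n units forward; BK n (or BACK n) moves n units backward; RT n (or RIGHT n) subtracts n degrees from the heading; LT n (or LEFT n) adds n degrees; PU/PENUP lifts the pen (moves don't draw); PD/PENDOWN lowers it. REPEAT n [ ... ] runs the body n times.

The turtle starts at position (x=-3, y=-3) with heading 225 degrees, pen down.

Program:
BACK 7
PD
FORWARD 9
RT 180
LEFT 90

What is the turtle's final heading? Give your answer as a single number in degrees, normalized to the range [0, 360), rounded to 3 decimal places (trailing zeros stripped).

Answer: 135

Derivation:
Executing turtle program step by step:
Start: pos=(-3,-3), heading=225, pen down
BK 7: (-3,-3) -> (1.95,1.95) [heading=225, draw]
PD: pen down
FD 9: (1.95,1.95) -> (-4.414,-4.414) [heading=225, draw]
RT 180: heading 225 -> 45
LT 90: heading 45 -> 135
Final: pos=(-4.414,-4.414), heading=135, 2 segment(s) drawn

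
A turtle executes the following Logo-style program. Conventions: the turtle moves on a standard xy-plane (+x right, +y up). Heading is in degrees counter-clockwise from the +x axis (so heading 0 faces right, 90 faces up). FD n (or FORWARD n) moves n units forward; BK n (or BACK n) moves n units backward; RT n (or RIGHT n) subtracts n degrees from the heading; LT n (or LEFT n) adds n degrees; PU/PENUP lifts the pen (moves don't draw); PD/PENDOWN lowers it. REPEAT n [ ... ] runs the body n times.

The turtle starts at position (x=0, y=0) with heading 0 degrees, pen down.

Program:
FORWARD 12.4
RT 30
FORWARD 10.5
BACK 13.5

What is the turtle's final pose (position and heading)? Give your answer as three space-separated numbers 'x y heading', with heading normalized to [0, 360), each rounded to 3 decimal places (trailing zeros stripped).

Answer: 9.802 1.5 330

Derivation:
Executing turtle program step by step:
Start: pos=(0,0), heading=0, pen down
FD 12.4: (0,0) -> (12.4,0) [heading=0, draw]
RT 30: heading 0 -> 330
FD 10.5: (12.4,0) -> (21.493,-5.25) [heading=330, draw]
BK 13.5: (21.493,-5.25) -> (9.802,1.5) [heading=330, draw]
Final: pos=(9.802,1.5), heading=330, 3 segment(s) drawn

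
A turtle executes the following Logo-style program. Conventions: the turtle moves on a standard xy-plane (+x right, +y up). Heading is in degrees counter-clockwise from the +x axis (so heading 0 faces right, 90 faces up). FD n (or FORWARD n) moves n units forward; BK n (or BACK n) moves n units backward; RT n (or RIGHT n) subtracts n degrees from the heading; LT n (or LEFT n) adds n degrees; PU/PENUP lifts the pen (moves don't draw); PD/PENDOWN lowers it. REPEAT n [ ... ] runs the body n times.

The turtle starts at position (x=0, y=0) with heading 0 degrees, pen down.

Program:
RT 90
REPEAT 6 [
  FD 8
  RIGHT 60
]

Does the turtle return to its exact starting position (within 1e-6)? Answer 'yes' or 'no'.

Answer: yes

Derivation:
Executing turtle program step by step:
Start: pos=(0,0), heading=0, pen down
RT 90: heading 0 -> 270
REPEAT 6 [
  -- iteration 1/6 --
  FD 8: (0,0) -> (0,-8) [heading=270, draw]
  RT 60: heading 270 -> 210
  -- iteration 2/6 --
  FD 8: (0,-8) -> (-6.928,-12) [heading=210, draw]
  RT 60: heading 210 -> 150
  -- iteration 3/6 --
  FD 8: (-6.928,-12) -> (-13.856,-8) [heading=150, draw]
  RT 60: heading 150 -> 90
  -- iteration 4/6 --
  FD 8: (-13.856,-8) -> (-13.856,0) [heading=90, draw]
  RT 60: heading 90 -> 30
  -- iteration 5/6 --
  FD 8: (-13.856,0) -> (-6.928,4) [heading=30, draw]
  RT 60: heading 30 -> 330
  -- iteration 6/6 --
  FD 8: (-6.928,4) -> (0,0) [heading=330, draw]
  RT 60: heading 330 -> 270
]
Final: pos=(0,0), heading=270, 6 segment(s) drawn

Start position: (0, 0)
Final position: (0, 0)
Distance = 0; < 1e-6 -> CLOSED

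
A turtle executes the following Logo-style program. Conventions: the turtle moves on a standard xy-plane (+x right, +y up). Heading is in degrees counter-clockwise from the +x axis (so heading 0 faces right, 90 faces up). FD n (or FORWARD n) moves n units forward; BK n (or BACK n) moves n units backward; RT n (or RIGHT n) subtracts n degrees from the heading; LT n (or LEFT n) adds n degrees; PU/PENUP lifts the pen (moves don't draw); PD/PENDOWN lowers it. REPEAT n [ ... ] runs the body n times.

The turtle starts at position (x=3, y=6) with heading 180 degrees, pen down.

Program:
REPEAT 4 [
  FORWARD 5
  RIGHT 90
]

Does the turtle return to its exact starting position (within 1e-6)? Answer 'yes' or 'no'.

Answer: yes

Derivation:
Executing turtle program step by step:
Start: pos=(3,6), heading=180, pen down
REPEAT 4 [
  -- iteration 1/4 --
  FD 5: (3,6) -> (-2,6) [heading=180, draw]
  RT 90: heading 180 -> 90
  -- iteration 2/4 --
  FD 5: (-2,6) -> (-2,11) [heading=90, draw]
  RT 90: heading 90 -> 0
  -- iteration 3/4 --
  FD 5: (-2,11) -> (3,11) [heading=0, draw]
  RT 90: heading 0 -> 270
  -- iteration 4/4 --
  FD 5: (3,11) -> (3,6) [heading=270, draw]
  RT 90: heading 270 -> 180
]
Final: pos=(3,6), heading=180, 4 segment(s) drawn

Start position: (3, 6)
Final position: (3, 6)
Distance = 0; < 1e-6 -> CLOSED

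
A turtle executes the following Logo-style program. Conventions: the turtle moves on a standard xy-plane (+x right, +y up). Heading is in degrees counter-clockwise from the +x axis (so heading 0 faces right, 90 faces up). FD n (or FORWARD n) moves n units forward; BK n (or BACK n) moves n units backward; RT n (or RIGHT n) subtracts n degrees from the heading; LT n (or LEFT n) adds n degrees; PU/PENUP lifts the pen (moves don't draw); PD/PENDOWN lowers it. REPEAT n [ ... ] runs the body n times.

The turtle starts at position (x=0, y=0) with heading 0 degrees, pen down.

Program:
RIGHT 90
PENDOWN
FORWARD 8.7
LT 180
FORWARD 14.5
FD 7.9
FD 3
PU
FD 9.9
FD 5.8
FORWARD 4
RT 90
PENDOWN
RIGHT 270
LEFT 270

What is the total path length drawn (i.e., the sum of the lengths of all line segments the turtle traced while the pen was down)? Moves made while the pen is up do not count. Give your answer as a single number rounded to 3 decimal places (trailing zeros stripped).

Answer: 34.1

Derivation:
Executing turtle program step by step:
Start: pos=(0,0), heading=0, pen down
RT 90: heading 0 -> 270
PD: pen down
FD 8.7: (0,0) -> (0,-8.7) [heading=270, draw]
LT 180: heading 270 -> 90
FD 14.5: (0,-8.7) -> (0,5.8) [heading=90, draw]
FD 7.9: (0,5.8) -> (0,13.7) [heading=90, draw]
FD 3: (0,13.7) -> (0,16.7) [heading=90, draw]
PU: pen up
FD 9.9: (0,16.7) -> (0,26.6) [heading=90, move]
FD 5.8: (0,26.6) -> (0,32.4) [heading=90, move]
FD 4: (0,32.4) -> (0,36.4) [heading=90, move]
RT 90: heading 90 -> 0
PD: pen down
RT 270: heading 0 -> 90
LT 270: heading 90 -> 0
Final: pos=(0,36.4), heading=0, 4 segment(s) drawn

Segment lengths:
  seg 1: (0,0) -> (0,-8.7), length = 8.7
  seg 2: (0,-8.7) -> (0,5.8), length = 14.5
  seg 3: (0,5.8) -> (0,13.7), length = 7.9
  seg 4: (0,13.7) -> (0,16.7), length = 3
Total = 34.1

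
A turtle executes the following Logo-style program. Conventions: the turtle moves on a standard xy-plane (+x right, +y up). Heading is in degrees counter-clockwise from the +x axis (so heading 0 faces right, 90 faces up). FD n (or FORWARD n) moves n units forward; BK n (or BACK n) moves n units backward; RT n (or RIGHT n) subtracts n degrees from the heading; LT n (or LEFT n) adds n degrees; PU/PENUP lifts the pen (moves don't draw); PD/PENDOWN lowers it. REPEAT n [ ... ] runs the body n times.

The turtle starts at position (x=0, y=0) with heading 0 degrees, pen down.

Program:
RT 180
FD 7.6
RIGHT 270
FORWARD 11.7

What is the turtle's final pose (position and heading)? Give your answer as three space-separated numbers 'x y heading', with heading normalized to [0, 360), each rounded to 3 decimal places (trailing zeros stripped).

Answer: -7.6 -11.7 270

Derivation:
Executing turtle program step by step:
Start: pos=(0,0), heading=0, pen down
RT 180: heading 0 -> 180
FD 7.6: (0,0) -> (-7.6,0) [heading=180, draw]
RT 270: heading 180 -> 270
FD 11.7: (-7.6,0) -> (-7.6,-11.7) [heading=270, draw]
Final: pos=(-7.6,-11.7), heading=270, 2 segment(s) drawn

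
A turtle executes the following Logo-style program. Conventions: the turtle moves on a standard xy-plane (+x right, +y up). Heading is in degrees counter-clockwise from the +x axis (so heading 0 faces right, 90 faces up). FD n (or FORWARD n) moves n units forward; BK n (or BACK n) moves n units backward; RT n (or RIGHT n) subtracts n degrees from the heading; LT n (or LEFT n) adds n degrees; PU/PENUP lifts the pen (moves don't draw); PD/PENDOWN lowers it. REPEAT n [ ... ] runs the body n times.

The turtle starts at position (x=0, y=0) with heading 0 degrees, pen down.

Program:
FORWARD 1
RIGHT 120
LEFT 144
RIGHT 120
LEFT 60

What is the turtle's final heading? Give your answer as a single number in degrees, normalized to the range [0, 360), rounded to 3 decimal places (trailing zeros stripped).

Executing turtle program step by step:
Start: pos=(0,0), heading=0, pen down
FD 1: (0,0) -> (1,0) [heading=0, draw]
RT 120: heading 0 -> 240
LT 144: heading 240 -> 24
RT 120: heading 24 -> 264
LT 60: heading 264 -> 324
Final: pos=(1,0), heading=324, 1 segment(s) drawn

Answer: 324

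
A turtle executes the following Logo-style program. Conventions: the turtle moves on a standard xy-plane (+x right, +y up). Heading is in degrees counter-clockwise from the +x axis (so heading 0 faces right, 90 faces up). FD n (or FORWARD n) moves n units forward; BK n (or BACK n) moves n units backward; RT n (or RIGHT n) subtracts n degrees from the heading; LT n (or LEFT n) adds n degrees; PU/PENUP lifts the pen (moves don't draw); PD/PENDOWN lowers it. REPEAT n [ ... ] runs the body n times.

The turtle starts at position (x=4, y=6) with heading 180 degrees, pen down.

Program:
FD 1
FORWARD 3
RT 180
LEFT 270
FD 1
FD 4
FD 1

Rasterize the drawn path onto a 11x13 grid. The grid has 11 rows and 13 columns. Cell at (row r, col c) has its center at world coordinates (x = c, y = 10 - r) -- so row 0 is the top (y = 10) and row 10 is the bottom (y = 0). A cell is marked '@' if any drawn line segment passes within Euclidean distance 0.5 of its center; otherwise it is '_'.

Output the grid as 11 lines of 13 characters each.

Segment 0: (4,6) -> (3,6)
Segment 1: (3,6) -> (0,6)
Segment 2: (0,6) -> (-0,5)
Segment 3: (-0,5) -> (-0,1)
Segment 4: (-0,1) -> (-0,0)

Answer: _____________
_____________
_____________
_____________
@@@@@________
@____________
@____________
@____________
@____________
@____________
@____________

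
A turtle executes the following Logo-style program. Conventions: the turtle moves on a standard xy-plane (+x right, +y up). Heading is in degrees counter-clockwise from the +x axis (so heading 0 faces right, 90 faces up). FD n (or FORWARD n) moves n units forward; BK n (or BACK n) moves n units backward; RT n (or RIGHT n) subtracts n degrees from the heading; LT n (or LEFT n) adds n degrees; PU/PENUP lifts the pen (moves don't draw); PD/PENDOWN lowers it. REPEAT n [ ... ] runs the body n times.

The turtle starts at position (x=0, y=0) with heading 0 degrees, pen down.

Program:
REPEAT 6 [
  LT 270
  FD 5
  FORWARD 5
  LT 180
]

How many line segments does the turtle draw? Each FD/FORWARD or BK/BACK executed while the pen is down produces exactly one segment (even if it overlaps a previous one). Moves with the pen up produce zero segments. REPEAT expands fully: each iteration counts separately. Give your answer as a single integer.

Answer: 12

Derivation:
Executing turtle program step by step:
Start: pos=(0,0), heading=0, pen down
REPEAT 6 [
  -- iteration 1/6 --
  LT 270: heading 0 -> 270
  FD 5: (0,0) -> (0,-5) [heading=270, draw]
  FD 5: (0,-5) -> (0,-10) [heading=270, draw]
  LT 180: heading 270 -> 90
  -- iteration 2/6 --
  LT 270: heading 90 -> 0
  FD 5: (0,-10) -> (5,-10) [heading=0, draw]
  FD 5: (5,-10) -> (10,-10) [heading=0, draw]
  LT 180: heading 0 -> 180
  -- iteration 3/6 --
  LT 270: heading 180 -> 90
  FD 5: (10,-10) -> (10,-5) [heading=90, draw]
  FD 5: (10,-5) -> (10,0) [heading=90, draw]
  LT 180: heading 90 -> 270
  -- iteration 4/6 --
  LT 270: heading 270 -> 180
  FD 5: (10,0) -> (5,0) [heading=180, draw]
  FD 5: (5,0) -> (0,0) [heading=180, draw]
  LT 180: heading 180 -> 0
  -- iteration 5/6 --
  LT 270: heading 0 -> 270
  FD 5: (0,0) -> (0,-5) [heading=270, draw]
  FD 5: (0,-5) -> (0,-10) [heading=270, draw]
  LT 180: heading 270 -> 90
  -- iteration 6/6 --
  LT 270: heading 90 -> 0
  FD 5: (0,-10) -> (5,-10) [heading=0, draw]
  FD 5: (5,-10) -> (10,-10) [heading=0, draw]
  LT 180: heading 0 -> 180
]
Final: pos=(10,-10), heading=180, 12 segment(s) drawn
Segments drawn: 12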